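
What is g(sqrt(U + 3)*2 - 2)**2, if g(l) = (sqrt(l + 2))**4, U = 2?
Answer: 400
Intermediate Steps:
g(l) = (2 + l)**2 (g(l) = (sqrt(2 + l))**4 = (2 + l)**2)
g(sqrt(U + 3)*2 - 2)**2 = ((2 + (sqrt(2 + 3)*2 - 2))**2)**2 = ((2 + (sqrt(5)*2 - 2))**2)**2 = ((2 + (2*sqrt(5) - 2))**2)**2 = ((2 + (-2 + 2*sqrt(5)))**2)**2 = ((2*sqrt(5))**2)**2 = 20**2 = 400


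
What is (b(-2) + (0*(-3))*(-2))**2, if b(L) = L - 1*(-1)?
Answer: 1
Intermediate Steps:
b(L) = 1 + L (b(L) = L + 1 = 1 + L)
(b(-2) + (0*(-3))*(-2))**2 = ((1 - 2) + (0*(-3))*(-2))**2 = (-1 + 0*(-2))**2 = (-1 + 0)**2 = (-1)**2 = 1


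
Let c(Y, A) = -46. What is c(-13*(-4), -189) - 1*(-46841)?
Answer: 46795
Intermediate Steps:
c(-13*(-4), -189) - 1*(-46841) = -46 - 1*(-46841) = -46 + 46841 = 46795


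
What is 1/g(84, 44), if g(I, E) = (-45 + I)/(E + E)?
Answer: 88/39 ≈ 2.2564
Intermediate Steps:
g(I, E) = (-45 + I)/(2*E) (g(I, E) = (-45 + I)/((2*E)) = (-45 + I)*(1/(2*E)) = (-45 + I)/(2*E))
1/g(84, 44) = 1/((½)*(-45 + 84)/44) = 1/((½)*(1/44)*39) = 1/(39/88) = 88/39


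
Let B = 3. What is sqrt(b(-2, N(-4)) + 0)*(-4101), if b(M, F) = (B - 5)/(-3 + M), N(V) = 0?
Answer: -4101*sqrt(10)/5 ≈ -2593.7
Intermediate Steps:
b(M, F) = -2/(-3 + M) (b(M, F) = (3 - 5)/(-3 + M) = -2/(-3 + M))
sqrt(b(-2, N(-4)) + 0)*(-4101) = sqrt(-2/(-3 - 2) + 0)*(-4101) = sqrt(-2/(-5) + 0)*(-4101) = sqrt(-2*(-1/5) + 0)*(-4101) = sqrt(2/5 + 0)*(-4101) = sqrt(2/5)*(-4101) = (sqrt(10)/5)*(-4101) = -4101*sqrt(10)/5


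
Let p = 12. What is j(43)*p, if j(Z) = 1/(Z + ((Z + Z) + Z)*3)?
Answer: 6/215 ≈ 0.027907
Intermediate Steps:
j(Z) = 1/(10*Z) (j(Z) = 1/(Z + (2*Z + Z)*3) = 1/(Z + (3*Z)*3) = 1/(Z + 9*Z) = 1/(10*Z))
j(43)*p = ((1/10)/43)*12 = ((1/10)*(1/43))*12 = (1/430)*12 = 6/215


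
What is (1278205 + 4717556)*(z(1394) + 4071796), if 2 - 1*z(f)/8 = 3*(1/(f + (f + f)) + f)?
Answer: 16876473110031408/697 ≈ 2.4213e+13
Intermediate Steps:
z(f) = 16 - 24*f - 8/f (z(f) = 16 - 24*(1/(f + (f + f)) + f) = 16 - 24*(1/(f + 2*f) + f) = 16 - 24*(1/(3*f) + f) = 16 - 24*(f + 1/(3*f)) = 16 - 8*(1/f + 3*f) = 16 + (-24*f - 8/f) = 16 - 24*f - 8/f)
(1278205 + 4717556)*(z(1394) + 4071796) = (1278205 + 4717556)*((16 - 24*1394 - 8/1394) + 4071796) = 5995761*((16 - 33456 - 8*1/1394) + 4071796) = 5995761*((16 - 33456 - 4/697) + 4071796) = 5995761*(-23307684/697 + 4071796) = 5995761*(2814734128/697) = 16876473110031408/697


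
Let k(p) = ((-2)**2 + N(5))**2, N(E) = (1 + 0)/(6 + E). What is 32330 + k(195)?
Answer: 3913955/121 ≈ 32347.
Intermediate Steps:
N(E) = 1/(6 + E)
k(p) = 2025/121 (k(p) = ((-2)**2 + 1/(6 + 5))**2 = (4 + 1/11)**2 = (45/11)**2 = 2025/121)
32330 + k(195) = 32330 + 2025/121 = 3913955/121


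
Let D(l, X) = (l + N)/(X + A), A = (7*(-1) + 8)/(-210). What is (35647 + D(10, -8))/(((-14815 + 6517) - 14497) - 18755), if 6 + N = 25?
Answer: -59916517/69845550 ≈ -0.85784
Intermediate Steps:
N = 19 (N = -6 + 25 = 19)
A = -1/210 (A = (-7 + 8)*(-1/210) = 1*(-1/210) = -1/210 ≈ -0.0047619)
D(l, X) = (19 + l)/(-1/210 + X) (D(l, X) = (l + 19)/(X - 1/210) = (19 + l)/(-1/210 + X))
(35647 + D(10, -8))/(((-14815 + 6517) - 14497) - 18755) = (35647 + 210*(19 + 10)/(-1 + 210*(-8)))/(((-14815 + 6517) - 14497) - 18755) = (35647 + 210*29/(-1 - 1680))/((-8298 - 14497) - 18755) = (35647 + 210*29/(-1681))/(-22795 - 18755) = (35647 + 210*(-1/1681)*29)/(-41550) = (35647 - 6090/1681)*(-1/41550) = (59916517/1681)*(-1/41550) = -59916517/69845550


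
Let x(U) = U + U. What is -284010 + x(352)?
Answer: -283306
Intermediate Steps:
x(U) = 2*U
-284010 + x(352) = -284010 + 2*352 = -284010 + 704 = -283306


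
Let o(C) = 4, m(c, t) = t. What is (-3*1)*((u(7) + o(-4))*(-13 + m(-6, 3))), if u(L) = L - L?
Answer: 120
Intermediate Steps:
u(L) = 0
(-3*1)*((u(7) + o(-4))*(-13 + m(-6, 3))) = (-3*1)*((0 + 4)*(-13 + 3)) = -12*(-10) = -3*(-40) = 120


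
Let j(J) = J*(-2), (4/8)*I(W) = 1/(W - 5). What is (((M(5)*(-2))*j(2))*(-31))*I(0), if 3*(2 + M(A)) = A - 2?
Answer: -496/5 ≈ -99.200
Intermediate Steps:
I(W) = 2/(-5 + W) (I(W) = 2/(W - 5) = 2/(-5 + W))
j(J) = -2*J
M(A) = -8/3 + A/3 (M(A) = -2 + (A - 2)/3 = -2 + (-2 + A)/3 = -2 + (-⅔ + A/3) = -8/3 + A/3)
(((M(5)*(-2))*j(2))*(-31))*I(0) = ((((-8/3 + (⅓)*5)*(-2))*(-2*2))*(-31))*(2/(-5 + 0)) = ((((-8/3 + 5/3)*(-2))*(-4))*(-31))*(2/(-5)) = ((-1*(-2)*(-4))*(-31))*(2*(-⅕)) = ((2*(-4))*(-31))*(-⅖) = -8*(-31)*(-⅖) = 248*(-⅖) = -496/5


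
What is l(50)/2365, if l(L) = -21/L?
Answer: -21/118250 ≈ -0.00017759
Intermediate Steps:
l(50)/2365 = -21/50/2365 = -21*1/50*(1/2365) = -21/50*1/2365 = -21/118250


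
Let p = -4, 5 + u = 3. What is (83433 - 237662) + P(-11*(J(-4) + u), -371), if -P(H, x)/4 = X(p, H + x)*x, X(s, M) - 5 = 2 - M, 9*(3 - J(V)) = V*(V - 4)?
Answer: 3285055/9 ≈ 3.6501e+5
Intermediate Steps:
u = -2 (u = -5 + 3 = -2)
J(V) = 3 - V*(-4 + V)/9 (J(V) = 3 - V*(V - 4)/9 = 3 - V*(-4 + V)/9)
X(s, M) = 7 - M (X(s, M) = 5 + (2 - M) = 7 - M)
P(H, x) = -4*x*(7 - H - x) (P(H, x) = -4*(7 - (H + x))*x = -4*(7 + (-H - x))*x = -4*(7 - H - x)*x = -4*x*(7 - H - x))
(83433 - 237662) + P(-11*(J(-4) + u), -371) = (83433 - 237662) + 4*(-371)*(-7 - 11*((3 - 1/9*(-4)**2 + (4/9)*(-4)) - 2) - 371) = -154229 + 4*(-371)*(-7 - 11*((3 - 1/9*16 - 16/9) - 2) - 371) = -154229 + 4*(-371)*(-7 - 11*((3 - 16/9 - 16/9) - 2) - 371) = -154229 + 4*(-371)*(-7 - 11*(-5/9 - 2) - 371) = -154229 + 4*(-371)*(-7 - 11*(-23/9) - 371) = -154229 + 4*(-371)*(-7 + 253/9 - 371) = -154229 + 4*(-371)*(-3149/9) = -154229 + 4673116/9 = 3285055/9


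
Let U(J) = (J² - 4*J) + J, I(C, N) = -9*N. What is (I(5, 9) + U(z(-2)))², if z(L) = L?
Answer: 5041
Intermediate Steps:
U(J) = J² - 3*J
(I(5, 9) + U(z(-2)))² = (-9*9 - 2*(-3 - 2))² = (-81 - 2*(-5))² = (-81 + 10)² = (-71)² = 5041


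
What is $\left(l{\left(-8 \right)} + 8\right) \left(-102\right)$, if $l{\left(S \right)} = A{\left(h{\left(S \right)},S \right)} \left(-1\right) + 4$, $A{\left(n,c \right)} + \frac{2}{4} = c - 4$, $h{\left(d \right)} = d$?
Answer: $-2499$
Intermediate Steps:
$A{\left(n,c \right)} = - \frac{9}{2} + c$ ($A{\left(n,c \right)} = - \frac{1}{2} + \left(c - 4\right) = - \frac{1}{2} + \left(-4 + c\right) = - \frac{9}{2} + c$)
$l{\left(S \right)} = \frac{17}{2} - S$ ($l{\left(S \right)} = \left(- \frac{9}{2} + S\right) \left(-1\right) + 4 = \left(\frac{9}{2} - S\right) + 4 = \frac{17}{2} - S$)
$\left(l{\left(-8 \right)} + 8\right) \left(-102\right) = \left(\left(\frac{17}{2} - -8\right) + 8\right) \left(-102\right) = \left(\left(\frac{17}{2} + 8\right) + 8\right) \left(-102\right) = \left(\frac{33}{2} + 8\right) \left(-102\right) = \frac{49}{2} \left(-102\right) = -2499$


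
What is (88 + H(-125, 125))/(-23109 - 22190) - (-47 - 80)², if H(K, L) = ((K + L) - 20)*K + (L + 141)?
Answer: -730630425/45299 ≈ -16129.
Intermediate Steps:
H(K, L) = 141 + L + K*(-20 + K + L) (H(K, L) = (-20 + K + L)*K + (141 + L) = K*(-20 + K + L) + (141 + L) = 141 + L + K*(-20 + K + L))
(88 + H(-125, 125))/(-23109 - 22190) - (-47 - 80)² = (88 + (141 + 125 + (-125)² - 20*(-125) - 125*125))/(-23109 - 22190) - (-47 - 80)² = (88 + (141 + 125 + 15625 + 2500 - 15625))/(-45299) - 1*(-127)² = (88 + 2766)*(-1/45299) - 1*16129 = 2854*(-1/45299) - 16129 = -2854/45299 - 16129 = -730630425/45299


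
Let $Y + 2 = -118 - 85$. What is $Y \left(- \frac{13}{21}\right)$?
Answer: $\frac{2665}{21} \approx 126.9$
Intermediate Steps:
$Y = -205$ ($Y = -2 - 203 = -205$)
$Y \left(- \frac{13}{21}\right) = - 205 \left(- \frac{13}{21}\right) = - 205 \left(\left(-13\right) \frac{1}{21}\right) = \left(-205\right) \left(- \frac{13}{21}\right) = \frac{2665}{21}$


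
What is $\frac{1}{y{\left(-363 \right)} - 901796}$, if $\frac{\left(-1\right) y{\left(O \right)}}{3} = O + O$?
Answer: $- \frac{1}{899618} \approx -1.1116 \cdot 10^{-6}$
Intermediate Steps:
$y{\left(O \right)} = - 6 O$ ($y{\left(O \right)} = - 3 \left(O + O\right) = - 3 \cdot 2 O = - 6 O$)
$\frac{1}{y{\left(-363 \right)} - 901796} = \frac{1}{\left(-6\right) \left(-363\right) - 901796} = \frac{1}{2178 - 901796} = \frac{1}{-899618} = - \frac{1}{899618}$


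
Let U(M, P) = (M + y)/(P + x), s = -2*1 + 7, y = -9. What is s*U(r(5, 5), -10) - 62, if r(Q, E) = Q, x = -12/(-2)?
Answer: -57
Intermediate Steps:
x = 6 (x = -12*(-1/2) = 6)
s = 5 (s = -2 + 7 = 5)
U(M, P) = (-9 + M)/(6 + P) (U(M, P) = (M - 9)/(P + 6) = (-9 + M)/(6 + P))
s*U(r(5, 5), -10) - 62 = 5*((-9 + 5)/(6 - 10)) - 62 = 5*(-4/(-4)) - 62 = 5*(-1/4*(-4)) - 62 = 5*1 - 62 = 5 - 62 = -57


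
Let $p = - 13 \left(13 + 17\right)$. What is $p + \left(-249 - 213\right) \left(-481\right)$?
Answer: $221832$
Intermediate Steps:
$p = -390$ ($p = \left(-13\right) 30 = -390$)
$p + \left(-249 - 213\right) \left(-481\right) = -390 + \left(-249 - 213\right) \left(-481\right) = -390 - -222222 = -390 + 222222 = 221832$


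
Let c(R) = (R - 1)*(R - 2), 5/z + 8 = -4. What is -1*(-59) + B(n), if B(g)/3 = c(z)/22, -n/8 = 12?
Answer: 62797/1056 ≈ 59.467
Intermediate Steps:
n = -96 (n = -8*12 = -96)
z = -5/12 (z = 5/(-8 - 4) = 5/(-12) = 5*(-1/12) = -5/12 ≈ -0.41667)
c(R) = (-1 + R)*(-2 + R)
B(g) = 493/1056 (B(g) = 3*((2 + (-5/12)**2 - 3*(-5/12))/22) = 3*((2 + 25/144 + 5/4)*(1/22)) = 3*((493/144)*(1/22)) = 3*(493/3168) = 493/1056)
-1*(-59) + B(n) = -1*(-59) + 493/1056 = 59 + 493/1056 = 62797/1056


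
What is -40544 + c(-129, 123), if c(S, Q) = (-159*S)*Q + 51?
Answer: 2482360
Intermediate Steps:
c(S, Q) = 51 - 159*Q*S (c(S, Q) = -159*Q*S + 51 = 51 - 159*Q*S)
-40544 + c(-129, 123) = -40544 + (51 - 159*123*(-129)) = -40544 + (51 + 2522853) = -40544 + 2522904 = 2482360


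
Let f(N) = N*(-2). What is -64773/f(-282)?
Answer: -21591/188 ≈ -114.85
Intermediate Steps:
f(N) = -2*N
-64773/f(-282) = -64773/((-2*(-282))) = -64773/564 = -64773*1/564 = -21591/188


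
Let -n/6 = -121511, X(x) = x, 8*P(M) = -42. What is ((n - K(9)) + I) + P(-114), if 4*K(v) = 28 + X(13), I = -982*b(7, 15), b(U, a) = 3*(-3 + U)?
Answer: 1434533/2 ≈ 7.1727e+5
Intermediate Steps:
P(M) = -21/4 (P(M) = (1/8)*(-42) = -21/4)
b(U, a) = -9 + 3*U
n = 729066 (n = -6*(-121511) = 729066)
I = -11784 (I = -982*(-9 + 3*7) = -982*(-9 + 21) = -982*12 = -11784)
K(v) = 41/4 (K(v) = (28 + 13)/4 = (1/4)*41 = 41/4)
((n - K(9)) + I) + P(-114) = ((729066 - 1*41/4) - 11784) - 21/4 = ((729066 - 41/4) - 11784) - 21/4 = (2916223/4 - 11784) - 21/4 = 2869087/4 - 21/4 = 1434533/2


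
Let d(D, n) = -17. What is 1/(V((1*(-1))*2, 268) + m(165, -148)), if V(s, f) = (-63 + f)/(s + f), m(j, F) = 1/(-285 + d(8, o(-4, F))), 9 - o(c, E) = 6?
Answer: 20083/15411 ≈ 1.3032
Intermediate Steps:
o(c, E) = 3 (o(c, E) = 9 - 1*6 = 9 - 6 = 3)
m(j, F) = -1/302 (m(j, F) = 1/(-285 - 17) = 1/(-302) = -1/302)
V(s, f) = (-63 + f)/(f + s)
1/(V((1*(-1))*2, 268) + m(165, -148)) = 1/((-63 + 268)/(268 + (1*(-1))*2) - 1/302) = 1/(205/(268 - 1*2) - 1/302) = 1/(205/(268 - 2) - 1/302) = 1/(205/266 - 1/302) = 1/(15411/20083) = 20083/15411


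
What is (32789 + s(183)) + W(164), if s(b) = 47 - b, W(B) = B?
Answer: 32817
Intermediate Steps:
(32789 + s(183)) + W(164) = (32789 + (47 - 1*183)) + 164 = (32789 + (47 - 183)) + 164 = (32789 - 136) + 164 = 32653 + 164 = 32817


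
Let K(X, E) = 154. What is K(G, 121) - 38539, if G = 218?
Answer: -38385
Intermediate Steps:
K(G, 121) - 38539 = 154 - 38539 = -38385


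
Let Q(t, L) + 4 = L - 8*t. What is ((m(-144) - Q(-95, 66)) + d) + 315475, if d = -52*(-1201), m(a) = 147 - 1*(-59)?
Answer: 377311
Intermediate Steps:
m(a) = 206 (m(a) = 147 + 59 = 206)
d = 62452
Q(t, L) = -4 + L - 8*t (Q(t, L) = -4 + (L - 8*t) = -4 + L - 8*t)
((m(-144) - Q(-95, 66)) + d) + 315475 = ((206 - (-4 + 66 - 8*(-95))) + 62452) + 315475 = ((206 - (-4 + 66 + 760)) + 62452) + 315475 = ((206 - 1*822) + 62452) + 315475 = ((206 - 822) + 62452) + 315475 = (-616 + 62452) + 315475 = 61836 + 315475 = 377311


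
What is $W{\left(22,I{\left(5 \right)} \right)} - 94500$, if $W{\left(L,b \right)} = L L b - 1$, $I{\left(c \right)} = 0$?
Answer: $-94501$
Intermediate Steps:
$W{\left(L,b \right)} = -1 + b L^{2}$ ($W{\left(L,b \right)} = L^{2} b - 1 = b L^{2} - 1 = -1 + b L^{2}$)
$W{\left(22,I{\left(5 \right)} \right)} - 94500 = \left(-1 + 0 \cdot 22^{2}\right) - 94500 = \left(-1 + 0 \cdot 484\right) - 94500 = \left(-1 + 0\right) - 94500 = -1 - 94500 = -94501$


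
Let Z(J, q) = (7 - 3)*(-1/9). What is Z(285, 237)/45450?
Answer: -2/204525 ≈ -9.7788e-6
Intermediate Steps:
Z(J, q) = -4/9 (Z(J, q) = 4*(-1*⅑) = 4*(-⅑) = -4/9)
Z(285, 237)/45450 = -4/9/45450 = -4/9*1/45450 = -2/204525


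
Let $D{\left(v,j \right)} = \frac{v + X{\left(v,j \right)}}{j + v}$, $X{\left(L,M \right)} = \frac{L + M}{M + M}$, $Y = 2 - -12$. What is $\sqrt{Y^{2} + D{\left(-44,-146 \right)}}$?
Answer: $\frac{\sqrt{37749764015}}{13870} \approx 14.008$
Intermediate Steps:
$Y = 14$ ($Y = 2 + 12 = 14$)
$X{\left(L,M \right)} = \frac{L + M}{2 M}$
$D{\left(v,j \right)} = \frac{v + \frac{j + v}{2 j}}{j + v}$ ($D{\left(v,j \right)} = \frac{v + \frac{v + j}{2 j}}{j + v} = \frac{v + \frac{j + v}{2 j}}{j + v}$)
$\sqrt{Y^{2} + D{\left(-44,-146 \right)}} = \sqrt{14^{2} + \frac{-146 - 44 + 2 \left(-146\right) \left(-44\right)}{2 \left(-146\right) \left(-146 - 44\right)}} = \sqrt{196 + \frac{1}{2} \left(- \frac{1}{146}\right) \frac{1}{-190} \left(-146 - 44 + 12848\right)} = \sqrt{196 + \frac{1}{2} \left(- \frac{1}{146}\right) \left(- \frac{1}{190}\right) 12658} = \sqrt{196 + \frac{6329}{27740}} = \sqrt{\frac{5443369}{27740}} = \frac{\sqrt{37749764015}}{13870}$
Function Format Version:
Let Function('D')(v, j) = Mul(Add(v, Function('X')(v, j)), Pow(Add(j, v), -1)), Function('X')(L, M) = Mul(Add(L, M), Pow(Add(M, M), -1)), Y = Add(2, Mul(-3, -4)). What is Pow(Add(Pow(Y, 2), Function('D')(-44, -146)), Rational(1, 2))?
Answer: Mul(Rational(1, 13870), Pow(37749764015, Rational(1, 2))) ≈ 14.008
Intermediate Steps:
Y = 14 (Y = Add(2, 12) = 14)
Function('X')(L, M) = Mul(Rational(1, 2), Pow(M, -1), Add(L, M)) (Function('X')(L, M) = Mul(Add(L, M), Pow(Mul(2, M), -1)) = Mul(Add(L, M), Mul(Rational(1, 2), Pow(M, -1))) = Mul(Rational(1, 2), Pow(M, -1), Add(L, M)))
Function('D')(v, j) = Mul(Pow(Add(j, v), -1), Add(v, Mul(Rational(1, 2), Pow(j, -1), Add(j, v)))) (Function('D')(v, j) = Mul(Add(v, Mul(Rational(1, 2), Pow(j, -1), Add(v, j))), Pow(Add(j, v), -1)) = Mul(Add(v, Mul(Rational(1, 2), Pow(j, -1), Add(j, v))), Pow(Add(j, v), -1)) = Mul(Pow(Add(j, v), -1), Add(v, Mul(Rational(1, 2), Pow(j, -1), Add(j, v)))))
Pow(Add(Pow(Y, 2), Function('D')(-44, -146)), Rational(1, 2)) = Pow(Add(Pow(14, 2), Mul(Rational(1, 2), Pow(-146, -1), Pow(Add(-146, -44), -1), Add(-146, -44, Mul(2, -146, -44)))), Rational(1, 2)) = Pow(Add(196, Mul(Rational(1, 2), Rational(-1, 146), Pow(-190, -1), Add(-146, -44, 12848))), Rational(1, 2)) = Pow(Add(196, Mul(Rational(1, 2), Rational(-1, 146), Rational(-1, 190), 12658)), Rational(1, 2)) = Pow(Add(196, Rational(6329, 27740)), Rational(1, 2)) = Pow(Rational(5443369, 27740), Rational(1, 2)) = Mul(Rational(1, 13870), Pow(37749764015, Rational(1, 2)))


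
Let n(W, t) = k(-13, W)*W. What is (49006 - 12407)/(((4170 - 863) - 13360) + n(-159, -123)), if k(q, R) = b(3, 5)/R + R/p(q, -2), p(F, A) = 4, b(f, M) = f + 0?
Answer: -146396/14919 ≈ -9.8127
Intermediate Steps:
b(f, M) = f
k(q, R) = 3/R + R/4
n(W, t) = W*(3/W + W/4) (n(W, t) = (3/W + W/4)*W = W*(3/W + W/4))
(49006 - 12407)/(((4170 - 863) - 13360) + n(-159, -123)) = (49006 - 12407)/(((4170 - 863) - 13360) + (3 + (¼)*(-159)²)) = 36599/((3307 - 13360) + (3 + (¼)*25281)) = 36599/(-10053 + (3 + 25281/4)) = 36599/(-10053 + 25293/4) = 36599/(-14919/4) = 36599*(-4/14919) = -146396/14919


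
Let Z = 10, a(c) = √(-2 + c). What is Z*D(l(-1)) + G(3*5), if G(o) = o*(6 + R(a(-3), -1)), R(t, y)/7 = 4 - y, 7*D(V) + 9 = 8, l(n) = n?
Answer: 4295/7 ≈ 613.57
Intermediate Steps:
D(V) = -⅐ (D(V) = -9/7 + (⅐)*8 = -9/7 + 8/7 = -⅐)
R(t, y) = 28 - 7*y (R(t, y) = 7*(4 - y) = 28 - 7*y)
G(o) = 41*o (G(o) = o*(6 + (28 - 7*(-1))) = o*(6 + (28 + 7)) = o*(6 + 35) = o*41 = 41*o)
Z*D(l(-1)) + G(3*5) = 10*(-⅐) + 41*(3*5) = -10/7 + 41*15 = -10/7 + 615 = 4295/7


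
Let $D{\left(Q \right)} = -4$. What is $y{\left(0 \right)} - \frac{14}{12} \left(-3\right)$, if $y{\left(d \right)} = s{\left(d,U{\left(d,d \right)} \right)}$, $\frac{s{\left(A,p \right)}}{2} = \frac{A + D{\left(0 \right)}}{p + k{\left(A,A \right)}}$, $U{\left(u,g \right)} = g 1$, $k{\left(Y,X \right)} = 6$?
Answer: $\frac{13}{6} \approx 2.1667$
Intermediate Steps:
$U{\left(u,g \right)} = g$
$s{\left(A,p \right)} = \frac{2 \left(-4 + A\right)}{6 + p}$ ($s{\left(A,p \right)} = 2 \frac{A - 4}{p + 6} = 2 \frac{-4 + A}{6 + p} = \frac{2 \left(-4 + A\right)}{6 + p}$)
$y{\left(d \right)} = \frac{2 \left(-4 + d\right)}{6 + d}$
$y{\left(0 \right)} - \frac{14}{12} \left(-3\right) = \frac{2 \left(-4 + 0\right)}{6 + 0} - \frac{14}{12} \left(-3\right) = 2 \cdot \frac{1}{6} \left(-4\right) - 14 \cdot \frac{1}{12} \left(-3\right) = 2 \cdot \frac{1}{6} \left(-4\right) - \frac{7}{6} \left(-3\right) = - \frac{4}{3} - - \frac{7}{2} = - \frac{4}{3} + \frac{7}{2} = \frac{13}{6}$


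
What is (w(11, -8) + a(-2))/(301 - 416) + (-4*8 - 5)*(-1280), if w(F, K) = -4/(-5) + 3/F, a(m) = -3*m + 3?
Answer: 299551446/6325 ≈ 47360.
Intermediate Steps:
a(m) = 3 - 3*m
w(F, K) = ⅘ + 3/F (w(F, K) = -4*(-⅕) + 3/F = ⅘ + 3/F)
(w(11, -8) + a(-2))/(301 - 416) + (-4*8 - 5)*(-1280) = ((⅘ + 3/11) + (3 - 3*(-2)))/(301 - 416) + (-4*8 - 5)*(-1280) = ((⅘ + 3*(1/11)) + (3 + 6))/(-115) + (-32 - 5)*(-1280) = ((⅘ + 3/11) + 9)*(-1/115) - 37*(-1280) = (59/55 + 9)*(-1/115) + 47360 = (554/55)*(-1/115) + 47360 = -554/6325 + 47360 = 299551446/6325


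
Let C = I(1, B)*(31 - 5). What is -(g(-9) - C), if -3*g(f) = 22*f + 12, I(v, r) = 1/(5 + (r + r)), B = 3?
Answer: -656/11 ≈ -59.636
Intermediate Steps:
I(v, r) = 1/(5 + 2*r)
g(f) = -4 - 22*f/3 (g(f) = -(22*f + 12)/3 = -(12 + 22*f)/3 = -4 - 22*f/3)
C = 26/11 (C = (31 - 5)/(5 + 2*3) = 26/(5 + 6) = 26/11 ≈ 2.3636)
-(g(-9) - C) = -((-4 - 22/3*(-9)) - 1*26/11) = -((-4 + 66) - 26/11) = -(62 - 26/11) = -1*656/11 = -656/11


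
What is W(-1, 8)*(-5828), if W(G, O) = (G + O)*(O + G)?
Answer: -285572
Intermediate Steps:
W(G, O) = (G + O)² (W(G, O) = (G + O)*(G + O) = (G + O)²)
W(-1, 8)*(-5828) = (-1 + 8)²*(-5828) = 7²*(-5828) = 49*(-5828) = -285572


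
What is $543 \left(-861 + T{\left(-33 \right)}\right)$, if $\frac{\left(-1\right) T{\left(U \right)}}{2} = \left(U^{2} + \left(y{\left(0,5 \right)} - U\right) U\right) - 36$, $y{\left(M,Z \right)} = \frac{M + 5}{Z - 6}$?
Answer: $-607617$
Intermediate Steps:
$y{\left(M,Z \right)} = \frac{5 + M}{-6 + Z}$
$T{\left(U \right)} = 72 - 2 U^{2} - 2 U \left(-5 - U\right)$ ($T{\left(U \right)} = - 2 \left(\left(U^{2} + \left(\frac{5 + 0}{-6 + 5} - U\right) U\right) - 36\right) = - 2 \left(\left(U^{2} + \left(\frac{1}{-1} \cdot 5 - U\right) U\right) - 36\right) = - 2 \left(\left(U^{2} + \left(\left(-1\right) 5 - U\right) U\right) - 36\right) = - 2 \left(\left(U^{2} + \left(-5 - U\right) U\right) - 36\right) = - 2 \left(\left(U^{2} + U \left(-5 - U\right)\right) - 36\right) = - 2 \left(-36 + U^{2} + U \left(-5 - U\right)\right) = 72 - 2 U^{2} - 2 U \left(-5 - U\right)$)
$543 \left(-861 + T{\left(-33 \right)}\right) = 543 \left(-861 + \left(72 + 10 \left(-33\right)\right)\right) = 543 \left(-861 + \left(72 - 330\right)\right) = 543 \left(-861 - 258\right) = 543 \left(-1119\right) = -607617$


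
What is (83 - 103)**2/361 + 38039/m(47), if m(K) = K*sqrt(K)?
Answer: 400/361 + 38039*sqrt(47)/2209 ≈ 119.16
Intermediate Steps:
m(K) = K**(3/2)
(83 - 103)**2/361 + 38039/m(47) = (83 - 103)**2/361 + 38039/(47**(3/2)) = (-20)**2*(1/361) + 38039/((47*sqrt(47))) = 400*(1/361) + 38039*(sqrt(47)/2209) = 400/361 + 38039*sqrt(47)/2209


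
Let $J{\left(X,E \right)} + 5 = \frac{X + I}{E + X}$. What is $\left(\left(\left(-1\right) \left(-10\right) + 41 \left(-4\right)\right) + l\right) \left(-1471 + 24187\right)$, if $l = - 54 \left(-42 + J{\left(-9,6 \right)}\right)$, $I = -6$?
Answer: $48021624$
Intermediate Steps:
$J{\left(X,E \right)} = -5 + \frac{-6 + X}{E + X}$ ($J{\left(X,E \right)} = -5 + \frac{X - 6}{E + X} = -5 + \frac{-6 + X}{E + X}$)
$l = 2268$ ($l = - 54 \left(-42 + \frac{-6 - 30 - -36}{6 - 9}\right) = - 54 \left(-42 + \frac{-6 - 30 + 36}{-3}\right) = - 54 \left(-42 - 0\right) = - 54 \left(-42 + 0\right) = \left(-54\right) \left(-42\right) = 2268$)
$\left(\left(\left(-1\right) \left(-10\right) + 41 \left(-4\right)\right) + l\right) \left(-1471 + 24187\right) = \left(\left(\left(-1\right) \left(-10\right) + 41 \left(-4\right)\right) + 2268\right) \left(-1471 + 24187\right) = \left(\left(10 - 164\right) + 2268\right) 22716 = \left(-154 + 2268\right) 22716 = 2114 \cdot 22716 = 48021624$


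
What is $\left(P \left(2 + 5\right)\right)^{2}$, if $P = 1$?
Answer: $49$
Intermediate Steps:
$\left(P \left(2 + 5\right)\right)^{2} = \left(1 \left(2 + 5\right)\right)^{2} = \left(1 \cdot 7\right)^{2} = 7^{2} = 49$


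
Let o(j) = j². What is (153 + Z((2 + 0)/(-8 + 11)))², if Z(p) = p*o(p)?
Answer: 17131321/729 ≈ 23500.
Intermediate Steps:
Z(p) = p³ (Z(p) = p*p² = p³)
(153 + Z((2 + 0)/(-8 + 11)))² = (153 + ((2 + 0)/(-8 + 11))³)² = (153 + (2/3)³)² = (153 + (2*(⅓))³)² = (153 + (⅔)³)² = (153 + 8/27)² = (4139/27)² = 17131321/729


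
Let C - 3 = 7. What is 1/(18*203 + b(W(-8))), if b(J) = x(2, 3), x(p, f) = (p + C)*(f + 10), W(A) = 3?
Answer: 1/3810 ≈ 0.00026247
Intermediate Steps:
C = 10 (C = 3 + 7 = 10)
x(p, f) = (10 + f)*(10 + p) (x(p, f) = (p + 10)*(f + 10) = (10 + p)*(10 + f) = (10 + f)*(10 + p))
b(J) = 156 (b(J) = 100 + 10*3 + 10*2 + 3*2 = 100 + 30 + 20 + 6 = 156)
1/(18*203 + b(W(-8))) = 1/(18*203 + 156) = 1/(3654 + 156) = 1/3810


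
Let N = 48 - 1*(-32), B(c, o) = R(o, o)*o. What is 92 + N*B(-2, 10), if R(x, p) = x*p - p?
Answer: 72092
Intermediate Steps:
R(x, p) = -p + p*x (R(x, p) = p*x - p = -p + p*x)
B(c, o) = o**2*(-1 + o) (B(c, o) = (o*(-1 + o))*o = o**2*(-1 + o))
N = 80 (N = 48 + 32 = 80)
92 + N*B(-2, 10) = 92 + 80*(10**2*(-1 + 10)) = 92 + 80*(100*9) = 92 + 80*900 = 92 + 72000 = 72092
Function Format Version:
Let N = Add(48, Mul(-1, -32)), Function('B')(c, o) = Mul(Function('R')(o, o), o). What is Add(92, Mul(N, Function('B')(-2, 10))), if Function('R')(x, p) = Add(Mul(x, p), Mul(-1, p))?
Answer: 72092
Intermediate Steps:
Function('R')(x, p) = Add(Mul(-1, p), Mul(p, x)) (Function('R')(x, p) = Add(Mul(p, x), Mul(-1, p)) = Add(Mul(-1, p), Mul(p, x)))
Function('B')(c, o) = Mul(Pow(o, 2), Add(-1, o)) (Function('B')(c, o) = Mul(Mul(o, Add(-1, o)), o) = Mul(Pow(o, 2), Add(-1, o)))
N = 80 (N = Add(48, 32) = 80)
Add(92, Mul(N, Function('B')(-2, 10))) = Add(92, Mul(80, Mul(Pow(10, 2), Add(-1, 10)))) = Add(92, Mul(80, Mul(100, 9))) = Add(92, Mul(80, 900)) = Add(92, 72000) = 72092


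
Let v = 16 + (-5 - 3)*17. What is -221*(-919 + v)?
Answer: 229619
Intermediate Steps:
v = -120 (v = 16 - 8*17 = 16 - 136 = -120)
-221*(-919 + v) = -221*(-919 - 120) = -221*(-1039) = 229619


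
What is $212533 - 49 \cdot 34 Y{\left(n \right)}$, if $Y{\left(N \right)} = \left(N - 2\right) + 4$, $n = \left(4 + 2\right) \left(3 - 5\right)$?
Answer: $229193$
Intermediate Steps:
$n = -12$ ($n = 6 \left(-2\right) = -12$)
$Y{\left(N \right)} = 2 + N$ ($Y{\left(N \right)} = \left(-2 + N\right) + 4 = 2 + N$)
$212533 - 49 \cdot 34 Y{\left(n \right)} = 212533 - 49 \cdot 34 \left(2 - 12\right) = 212533 - 1666 \left(-10\right) = 212533 - -16660 = 212533 + 16660 = 229193$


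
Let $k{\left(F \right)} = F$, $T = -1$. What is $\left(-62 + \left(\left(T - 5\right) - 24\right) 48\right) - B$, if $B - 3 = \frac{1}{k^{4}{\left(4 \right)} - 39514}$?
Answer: $- \frac{59083289}{39258} \approx -1505.0$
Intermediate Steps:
$B = \frac{117773}{39258}$ ($B = 3 + \frac{1}{4^{4} - 39514} = 3 + \frac{1}{256 - 39514} = 3 + \frac{1}{-39258} = 3 - \frac{1}{39258} = \frac{117773}{39258} \approx 3.0$)
$\left(-62 + \left(\left(T - 5\right) - 24\right) 48\right) - B = \left(-62 + \left(\left(-1 - 5\right) - 24\right) 48\right) - \frac{117773}{39258} = \left(-62 + \left(-6 - 24\right) 48\right) - \frac{117773}{39258} = \left(-62 - 1440\right) - \frac{117773}{39258} = -1502 - \frac{117773}{39258} = - \frac{59083289}{39258}$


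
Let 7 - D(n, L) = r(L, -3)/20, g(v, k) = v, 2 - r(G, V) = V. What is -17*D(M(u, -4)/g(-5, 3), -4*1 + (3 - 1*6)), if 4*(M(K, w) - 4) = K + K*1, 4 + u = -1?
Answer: -459/4 ≈ -114.75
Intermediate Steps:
r(G, V) = 2 - V
u = -5 (u = -4 - 1 = -5)
M(K, w) = 4 + K/2 (M(K, w) = 4 + (K + K*1)/4 = 4 + (K + K)/4 = 4 + (2*K)/4 = 4 + K/2)
D(n, L) = 27/4 (D(n, L) = 7 - (2 - 1*(-3))/20 = 7 - (2 + 3)/20 = 7 - 5/20 = 7 - 1*1/4 = 7 - 1/4 = 27/4)
-17*D(M(u, -4)/g(-5, 3), -4*1 + (3 - 1*6)) = -17*27/4 = -459/4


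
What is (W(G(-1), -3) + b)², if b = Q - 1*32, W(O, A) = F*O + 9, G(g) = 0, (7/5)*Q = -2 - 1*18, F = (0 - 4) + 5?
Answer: 68121/49 ≈ 1390.2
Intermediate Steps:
F = 1 (F = -4 + 5 = 1)
Q = -100/7 (Q = 5*(-2 - 1*18)/7 = 5*(-2 - 18)/7 = (5/7)*(-20) = -100/7 ≈ -14.286)
W(O, A) = 9 + O (W(O, A) = 1*O + 9 = O + 9 = 9 + O)
b = -324/7 (b = -100/7 - 1*32 = -100/7 - 32 = -324/7 ≈ -46.286)
(W(G(-1), -3) + b)² = ((9 + 0) - 324/7)² = (9 - 324/7)² = (-261/7)² = 68121/49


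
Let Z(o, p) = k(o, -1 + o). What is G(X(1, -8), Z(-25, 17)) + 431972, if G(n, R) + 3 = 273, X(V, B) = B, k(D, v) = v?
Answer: 432242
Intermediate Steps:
Z(o, p) = -1 + o
G(n, R) = 270 (G(n, R) = -3 + 273 = 270)
G(X(1, -8), Z(-25, 17)) + 431972 = 270 + 431972 = 432242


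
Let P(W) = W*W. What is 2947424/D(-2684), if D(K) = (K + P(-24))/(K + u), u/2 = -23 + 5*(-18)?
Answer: 2144250960/527 ≈ 4.0688e+6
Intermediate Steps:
P(W) = W²
u = -226 (u = 2*(-23 + 5*(-18)) = 2*(-23 - 90) = 2*(-113) = -226)
D(K) = (576 + K)/(-226 + K) (D(K) = (K + (-24)²)/(K - 226) = (K + 576)/(-226 + K) = (576 + K)/(-226 + K))
2947424/D(-2684) = 2947424/(((576 - 2684)/(-226 - 2684))) = 2947424/((-2108/(-2910))) = 2947424/((-1/2910*(-2108))) = 2947424/(1054/1455) = 2947424*(1455/1054) = 2144250960/527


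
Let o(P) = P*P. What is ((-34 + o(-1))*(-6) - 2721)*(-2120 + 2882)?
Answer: -1922526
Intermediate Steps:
o(P) = P²
((-34 + o(-1))*(-6) - 2721)*(-2120 + 2882) = ((-34 + (-1)²)*(-6) - 2721)*(-2120 + 2882) = ((-34 + 1)*(-6) - 2721)*762 = (-33*(-6) - 2721)*762 = (198 - 2721)*762 = -2523*762 = -1922526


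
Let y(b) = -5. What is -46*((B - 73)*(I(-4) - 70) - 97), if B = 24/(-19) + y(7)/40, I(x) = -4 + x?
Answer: -9972823/38 ≈ -2.6244e+5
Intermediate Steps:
B = -211/152 (B = 24/(-19) - 5/40 = 24*(-1/19) - 5*1/40 = -24/19 - ⅛ = -211/152 ≈ -1.3882)
-46*((B - 73)*(I(-4) - 70) - 97) = -46*((-211/152 - 73)*((-4 - 4) - 70) - 97) = -46*(-11307*(-8 - 70)/152 - 97) = -46*(-11307/152*(-78) - 97) = -46*(440973/76 - 97) = -46*433601/76 = -9972823/38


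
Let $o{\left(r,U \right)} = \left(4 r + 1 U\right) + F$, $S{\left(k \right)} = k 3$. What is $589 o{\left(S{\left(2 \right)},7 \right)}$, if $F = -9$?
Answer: $12958$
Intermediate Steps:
$S{\left(k \right)} = 3 k$
$o{\left(r,U \right)} = -9 + U + 4 r$ ($o{\left(r,U \right)} = \left(4 r + 1 U\right) - 9 = \left(4 r + U\right) - 9 = \left(U + 4 r\right) - 9 = -9 + U + 4 r$)
$589 o{\left(S{\left(2 \right)},7 \right)} = 589 \left(-9 + 7 + 4 \cdot 3 \cdot 2\right) = 589 \left(-9 + 7 + 4 \cdot 6\right) = 589 \left(-9 + 7 + 24\right) = 589 \cdot 22 = 12958$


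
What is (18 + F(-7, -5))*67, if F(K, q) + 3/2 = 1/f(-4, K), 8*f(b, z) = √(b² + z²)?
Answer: 2211/2 + 536*√65/65 ≈ 1172.0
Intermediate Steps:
f(b, z) = √(b² + z²)/8
F(K, q) = -3/2 + 8/√(16 + K²) (F(K, q) = -3/2 + 1/(√((-4)² + K²)/8) = -3/2 + 1/(√(16 + K²)/8) = -3/2 + 8/√(16 + K²))
(18 + F(-7, -5))*67 = (18 + (-3/2 + 8/√(16 + (-7)²)))*67 = (18 + (-3/2 + 8/√(16 + 49)))*67 = (18 + (-3/2 + 8/√65))*67 = (18 + (-3/2 + 8*(√65/65)))*67 = (18 + (-3/2 + 8*√65/65))*67 = (33/2 + 8*√65/65)*67 = 2211/2 + 536*√65/65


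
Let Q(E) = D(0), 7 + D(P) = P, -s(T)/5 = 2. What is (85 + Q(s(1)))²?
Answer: 6084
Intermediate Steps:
s(T) = -10 (s(T) = -5*2 = -10)
D(P) = -7 + P
Q(E) = -7 (Q(E) = -7 + 0 = -7)
(85 + Q(s(1)))² = (85 - 7)² = 78² = 6084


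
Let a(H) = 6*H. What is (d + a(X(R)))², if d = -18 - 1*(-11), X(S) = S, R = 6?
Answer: 841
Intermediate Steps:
d = -7 (d = -18 + 11 = -7)
(d + a(X(R)))² = (-7 + 6*6)² = (-7 + 36)² = 29² = 841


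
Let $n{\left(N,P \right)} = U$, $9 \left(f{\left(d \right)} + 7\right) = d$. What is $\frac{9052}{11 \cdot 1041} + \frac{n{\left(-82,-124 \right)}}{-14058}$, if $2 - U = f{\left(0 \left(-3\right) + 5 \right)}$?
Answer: $\frac{1576318}{1995597} \approx 0.7899$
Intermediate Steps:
$f{\left(d \right)} = -7 + \frac{d}{9}$
$U = \frac{76}{9}$ ($U = 2 - \left(-7 + \frac{0 \left(-3\right) + 5}{9}\right) = 2 - \left(-7 + \frac{0 + 5}{9}\right) = 2 - \left(-7 + \frac{1}{9} \cdot 5\right) = 2 - \left(-7 + \frac{5}{9}\right) = 2 - - \frac{58}{9} = 2 + \frac{58}{9} = \frac{76}{9} \approx 8.4444$)
$n{\left(N,P \right)} = \frac{76}{9}$
$\frac{9052}{11 \cdot 1041} + \frac{n{\left(-82,-124 \right)}}{-14058} = \frac{9052}{11 \cdot 1041} + \frac{76}{9 \left(-14058\right)} = \frac{9052}{11451} + \frac{76}{9} \left(- \frac{1}{14058}\right) = 9052 \cdot \frac{1}{11451} - \frac{38}{63261} = \frac{9052}{11451} - \frac{38}{63261} = \frac{1576318}{1995597}$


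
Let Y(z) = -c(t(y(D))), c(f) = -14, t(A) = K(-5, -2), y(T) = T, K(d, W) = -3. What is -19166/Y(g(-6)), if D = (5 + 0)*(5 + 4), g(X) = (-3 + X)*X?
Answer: -1369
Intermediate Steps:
g(X) = X*(-3 + X)
D = 45 (D = 5*9 = 45)
t(A) = -3
Y(z) = 14 (Y(z) = -1*(-14) = 14)
-19166/Y(g(-6)) = -19166/14 = -19166*1/14 = -1369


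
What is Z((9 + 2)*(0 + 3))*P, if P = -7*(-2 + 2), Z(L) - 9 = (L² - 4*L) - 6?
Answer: 0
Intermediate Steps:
Z(L) = 3 + L² - 4*L (Z(L) = 9 + ((L² - 4*L) - 6) = 9 + (-6 + L² - 4*L) = 3 + L² - 4*L)
P = 0 (P = -7*0 = 0)
Z((9 + 2)*(0 + 3))*P = (3 + ((9 + 2)*(0 + 3))² - 4*(9 + 2)*(0 + 3))*0 = (3 + (11*3)² - 44*3)*0 = (3 + 33² - 4*33)*0 = (3 + 1089 - 132)*0 = 960*0 = 0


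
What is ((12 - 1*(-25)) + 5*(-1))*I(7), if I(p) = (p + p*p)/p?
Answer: 256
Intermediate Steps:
I(p) = (p + p**2)/p
((12 - 1*(-25)) + 5*(-1))*I(7) = ((12 - 1*(-25)) + 5*(-1))*(1 + 7) = ((12 + 25) - 5)*8 = (37 - 5)*8 = 32*8 = 256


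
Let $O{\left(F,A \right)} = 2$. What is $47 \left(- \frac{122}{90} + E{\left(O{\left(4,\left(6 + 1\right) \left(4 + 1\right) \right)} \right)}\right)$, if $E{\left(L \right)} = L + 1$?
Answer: $\frac{3478}{45} \approx 77.289$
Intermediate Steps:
$E{\left(L \right)} = 1 + L$
$47 \left(- \frac{122}{90} + E{\left(O{\left(4,\left(6 + 1\right) \left(4 + 1\right) \right)} \right)}\right) = 47 \left(- \frac{122}{90} + \left(1 + 2\right)\right) = 47 \left(\left(-122\right) \frac{1}{90} + 3\right) = 47 \left(- \frac{61}{45} + 3\right) = 47 \cdot \frac{74}{45} = \frac{3478}{45}$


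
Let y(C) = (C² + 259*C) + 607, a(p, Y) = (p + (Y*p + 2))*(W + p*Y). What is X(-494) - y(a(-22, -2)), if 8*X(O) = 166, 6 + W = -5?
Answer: -3331913/4 ≈ -8.3298e+5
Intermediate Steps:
W = -11 (W = -6 - 5 = -11)
X(O) = 83/4 (X(O) = (⅛)*166 = 83/4)
a(p, Y) = (-11 + Y*p)*(2 + p + Y*p) (a(p, Y) = (p + (Y*p + 2))*(-11 + p*Y) = (p + (2 + Y*p))*(-11 + Y*p) = (2 + p + Y*p)*(-11 + Y*p) = (-11 + Y*p)*(2 + p + Y*p))
y(C) = 607 + C² + 259*C
X(-494) - y(a(-22, -2)) = 83/4 - (607 + (-22 - 11*(-22) - 2*(-22)² + (-2)²*(-22)² - 9*(-2)*(-22))² + 259*(-22 - 11*(-22) - 2*(-22)² + (-2)²*(-22)² - 9*(-2)*(-22))) = 83/4 - (607 + (-22 + 242 - 2*484 + 4*484 - 396)² + 259*(-22 + 242 - 2*484 + 4*484 - 396)) = 83/4 - (607 + (-22 + 242 - 968 + 1936 - 396)² + 259*(-22 + 242 - 968 + 1936 - 396)) = 83/4 - (607 + 792² + 259*792) = 83/4 - (607 + 627264 + 205128) = 83/4 - 1*832999 = 83/4 - 832999 = -3331913/4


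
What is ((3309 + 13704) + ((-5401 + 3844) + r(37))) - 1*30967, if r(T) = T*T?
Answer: -14142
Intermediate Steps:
r(T) = T**2
((3309 + 13704) + ((-5401 + 3844) + r(37))) - 1*30967 = ((3309 + 13704) + ((-5401 + 3844) + 37**2)) - 1*30967 = (17013 + (-1557 + 1369)) - 30967 = (17013 - 188) - 30967 = 16825 - 30967 = -14142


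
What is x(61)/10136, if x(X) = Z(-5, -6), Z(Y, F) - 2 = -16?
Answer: -1/724 ≈ -0.0013812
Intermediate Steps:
Z(Y, F) = -14 (Z(Y, F) = 2 - 16 = -14)
x(X) = -14
x(61)/10136 = -14/10136 = -14*1/10136 = -1/724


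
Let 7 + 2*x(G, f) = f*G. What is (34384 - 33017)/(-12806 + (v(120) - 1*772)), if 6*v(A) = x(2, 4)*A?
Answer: -1367/13568 ≈ -0.10075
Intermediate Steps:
x(G, f) = -7/2 + G*f/2 (x(G, f) = -7/2 + (f*G)/2 = -7/2 + (G*f)/2 = -7/2 + G*f/2)
v(A) = A/12 (v(A) = ((-7/2 + (½)*2*4)*A)/6 = ((-7/2 + 4)*A)/6 = (A/2)/6 = A/12)
(34384 - 33017)/(-12806 + (v(120) - 1*772)) = (34384 - 33017)/(-12806 + ((1/12)*120 - 1*772)) = 1367/(-12806 + (10 - 772)) = 1367/(-12806 - 762) = 1367/(-13568) = 1367*(-1/13568) = -1367/13568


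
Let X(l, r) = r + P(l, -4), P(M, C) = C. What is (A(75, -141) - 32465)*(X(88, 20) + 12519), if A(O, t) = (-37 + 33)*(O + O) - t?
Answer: -412702340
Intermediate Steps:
A(O, t) = -t - 8*O (A(O, t) = -8*O - t = -t - 8*O)
X(l, r) = -4 + r (X(l, r) = r - 4 = -4 + r)
(A(75, -141) - 32465)*(X(88, 20) + 12519) = ((-1*(-141) - 8*75) - 32465)*((-4 + 20) + 12519) = ((141 - 600) - 32465)*(16 + 12519) = (-459 - 32465)*12535 = -32924*12535 = -412702340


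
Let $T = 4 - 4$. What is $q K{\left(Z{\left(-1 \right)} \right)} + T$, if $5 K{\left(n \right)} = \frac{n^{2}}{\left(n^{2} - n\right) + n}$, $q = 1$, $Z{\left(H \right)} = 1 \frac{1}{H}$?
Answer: $\frac{1}{5} \approx 0.2$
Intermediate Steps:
$Z{\left(H \right)} = \frac{1}{H}$
$T = 0$ ($T = 4 - 4 = 0$)
$K{\left(n \right)} = \frac{1}{5}$ ($K{\left(n \right)} = \frac{\frac{1}{\left(n^{2} - n\right) + n} n^{2}}{5} = \frac{\frac{1}{n^{2}} n^{2}}{5} = \frac{1}{5} \cdot 1 = \frac{1}{5}$)
$q K{\left(Z{\left(-1 \right)} \right)} + T = 1 \cdot \frac{1}{5} + 0 = \frac{1}{5} + 0 = \frac{1}{5}$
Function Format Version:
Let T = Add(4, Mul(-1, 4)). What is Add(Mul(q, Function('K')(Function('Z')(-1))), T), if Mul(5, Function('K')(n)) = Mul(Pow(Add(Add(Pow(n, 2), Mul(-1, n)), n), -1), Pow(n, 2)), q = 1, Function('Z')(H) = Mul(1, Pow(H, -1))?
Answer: Rational(1, 5) ≈ 0.20000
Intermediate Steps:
Function('Z')(H) = Pow(H, -1)
T = 0 (T = Add(4, -4) = 0)
Function('K')(n) = Rational(1, 5) (Function('K')(n) = Mul(Rational(1, 5), Mul(Pow(Add(Add(Pow(n, 2), Mul(-1, n)), n), -1), Pow(n, 2))) = Mul(Rational(1, 5), Mul(Pow(Pow(n, 2), -1), Pow(n, 2))) = Mul(Rational(1, 5), Mul(Pow(n, -2), Pow(n, 2))) = Mul(Rational(1, 5), 1) = Rational(1, 5))
Add(Mul(q, Function('K')(Function('Z')(-1))), T) = Add(Mul(1, Rational(1, 5)), 0) = Add(Rational(1, 5), 0) = Rational(1, 5)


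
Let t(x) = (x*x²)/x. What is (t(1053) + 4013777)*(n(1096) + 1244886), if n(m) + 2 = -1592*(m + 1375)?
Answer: -13774367379528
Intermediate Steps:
t(x) = x² (t(x) = x³/x = x²)
n(m) = -2189002 - 1592*m (n(m) = -2 - 1592*(m + 1375) = -2 - 1592*(1375 + m) = -2 + (-2189000 - 1592*m) = -2189002 - 1592*m)
(t(1053) + 4013777)*(n(1096) + 1244886) = (1053² + 4013777)*((-2189002 - 1592*1096) + 1244886) = (1108809 + 4013777)*((-2189002 - 1744832) + 1244886) = 5122586*(-3933834 + 1244886) = 5122586*(-2688948) = -13774367379528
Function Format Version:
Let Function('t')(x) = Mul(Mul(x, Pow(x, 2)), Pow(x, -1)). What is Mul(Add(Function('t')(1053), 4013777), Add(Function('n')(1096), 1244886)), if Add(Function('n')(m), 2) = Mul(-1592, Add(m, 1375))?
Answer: -13774367379528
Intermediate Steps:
Function('t')(x) = Pow(x, 2) (Function('t')(x) = Mul(Pow(x, 3), Pow(x, -1)) = Pow(x, 2))
Function('n')(m) = Add(-2189002, Mul(-1592, m)) (Function('n')(m) = Add(-2, Mul(-1592, Add(m, 1375))) = Add(-2, Mul(-1592, Add(1375, m))) = Add(-2, Add(-2189000, Mul(-1592, m))) = Add(-2189002, Mul(-1592, m)))
Mul(Add(Function('t')(1053), 4013777), Add(Function('n')(1096), 1244886)) = Mul(Add(Pow(1053, 2), 4013777), Add(Add(-2189002, Mul(-1592, 1096)), 1244886)) = Mul(Add(1108809, 4013777), Add(Add(-2189002, -1744832), 1244886)) = Mul(5122586, Add(-3933834, 1244886)) = Mul(5122586, -2688948) = -13774367379528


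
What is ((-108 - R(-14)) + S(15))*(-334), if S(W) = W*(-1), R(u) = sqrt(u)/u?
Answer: 41082 - 167*I*sqrt(14)/7 ≈ 41082.0 - 89.265*I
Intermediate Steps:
R(u) = 1/sqrt(u)
S(W) = -W
((-108 - R(-14)) + S(15))*(-334) = ((-108 - 1/sqrt(-14)) - 1*15)*(-334) = ((-108 - (-1)*I*sqrt(14)/14) - 15)*(-334) = ((-108 + I*sqrt(14)/14) - 15)*(-334) = (-123 + I*sqrt(14)/14)*(-334) = 41082 - 167*I*sqrt(14)/7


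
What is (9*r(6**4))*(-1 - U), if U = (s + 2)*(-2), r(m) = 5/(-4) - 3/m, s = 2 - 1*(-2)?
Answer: -5951/48 ≈ -123.98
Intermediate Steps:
s = 4 (s = 2 + 2 = 4)
r(m) = -5/4 - 3/m (r(m) = 5*(-1/4) - 3/m = -5/4 - 3/m)
U = -12 (U = (4 + 2)*(-2) = 6*(-2) = -12)
(9*r(6**4))*(-1 - U) = (9*(-5/4 - 3/(6**4)))*(-1 - 1*(-12)) = (9*(-5/4 - 3/1296))*(-1 + 12) = (9*(-5/4 - 3*1/1296))*11 = (9*(-5/4 - 1/432))*11 = (9*(-541/432))*11 = -541/48*11 = -5951/48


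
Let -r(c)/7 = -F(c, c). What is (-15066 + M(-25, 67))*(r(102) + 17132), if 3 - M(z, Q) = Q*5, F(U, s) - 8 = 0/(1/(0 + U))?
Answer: -264660824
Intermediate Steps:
F(U, s) = 8 (F(U, s) = 8 + 0/(1/(0 + U)) = 8 + 0/(1/U) = 8 + 0*U = 8 + 0 = 8)
M(z, Q) = 3 - 5*Q (M(z, Q) = 3 - Q*5 = 3 - 5*Q)
r(c) = 56 (r(c) = -(-7)*8 = -7*(-8) = 56)
(-15066 + M(-25, 67))*(r(102) + 17132) = (-15066 + (3 - 5*67))*(56 + 17132) = (-15066 + (3 - 335))*17188 = (-15066 - 332)*17188 = -15398*17188 = -264660824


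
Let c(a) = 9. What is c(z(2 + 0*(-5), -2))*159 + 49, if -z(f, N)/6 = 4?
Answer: 1480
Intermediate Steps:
z(f, N) = -24 (z(f, N) = -6*4 = -24)
c(z(2 + 0*(-5), -2))*159 + 49 = 9*159 + 49 = 1431 + 49 = 1480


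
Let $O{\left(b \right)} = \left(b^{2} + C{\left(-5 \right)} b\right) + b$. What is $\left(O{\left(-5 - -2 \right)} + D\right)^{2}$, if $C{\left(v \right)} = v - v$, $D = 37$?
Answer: $1849$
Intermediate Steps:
$C{\left(v \right)} = 0$
$O{\left(b \right)} = b + b^{2}$ ($O{\left(b \right)} = \left(b^{2} + 0 b\right) + b = \left(b^{2} + 0\right) + b = b^{2} + b = b + b^{2}$)
$\left(O{\left(-5 - -2 \right)} + D\right)^{2} = \left(\left(-5 - -2\right) \left(1 - 3\right) + 37\right)^{2} = \left(\left(-5 + 2\right) \left(1 + \left(-5 + 2\right)\right) + 37\right)^{2} = \left(- 3 \left(1 - 3\right) + 37\right)^{2} = \left(\left(-3\right) \left(-2\right) + 37\right)^{2} = \left(6 + 37\right)^{2} = 43^{2} = 1849$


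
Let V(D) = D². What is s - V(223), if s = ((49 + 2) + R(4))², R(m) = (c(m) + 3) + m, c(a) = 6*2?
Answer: -44829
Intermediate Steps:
c(a) = 12
R(m) = 15 + m (R(m) = (12 + 3) + m = 15 + m)
s = 4900 (s = ((49 + 2) + (15 + 4))² = (51 + 19)² = 70² = 4900)
s - V(223) = 4900 - 1*223² = 4900 - 1*49729 = 4900 - 49729 = -44829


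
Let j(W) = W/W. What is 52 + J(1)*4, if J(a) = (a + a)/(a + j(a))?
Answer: 56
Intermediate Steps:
j(W) = 1
J(a) = 2*a/(1 + a) (J(a) = (a + a)/(a + 1) = (2*a)/(1 + a) = 2*a/(1 + a))
52 + J(1)*4 = 52 + (2*1/(1 + 1))*4 = 52 + (2*1/2)*4 = 52 + (2*1*(½))*4 = 52 + 1*4 = 52 + 4 = 56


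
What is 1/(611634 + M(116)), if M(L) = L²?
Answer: 1/625090 ≈ 1.5998e-6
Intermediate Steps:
1/(611634 + M(116)) = 1/(611634 + 116²) = 1/(611634 + 13456) = 1/625090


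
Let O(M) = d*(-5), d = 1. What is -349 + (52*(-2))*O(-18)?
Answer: 171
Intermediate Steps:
O(M) = -5 (O(M) = 1*(-5) = -5)
-349 + (52*(-2))*O(-18) = -349 + (52*(-2))*(-5) = -349 - 104*(-5) = -349 + 520 = 171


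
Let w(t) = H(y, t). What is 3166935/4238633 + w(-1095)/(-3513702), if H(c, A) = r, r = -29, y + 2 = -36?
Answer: 11127788763727/14893293249366 ≈ 0.74717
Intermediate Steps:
y = -38 (y = -2 - 36 = -38)
H(c, A) = -29
w(t) = -29
3166935/4238633 + w(-1095)/(-3513702) = 3166935/4238633 - 29/(-3513702) = 3166935*(1/4238633) - 29*(-1/3513702) = 3166935/4238633 + 29/3513702 = 11127788763727/14893293249366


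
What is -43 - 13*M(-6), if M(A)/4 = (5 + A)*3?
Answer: 113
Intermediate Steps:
M(A) = 60 + 12*A (M(A) = 4*((5 + A)*3) = 4*(15 + 3*A) = 60 + 12*A)
-43 - 13*M(-6) = -43 - 13*(60 + 12*(-6)) = -43 - 13*(60 - 72) = -43 - 13*(-12) = -43 + 156 = 113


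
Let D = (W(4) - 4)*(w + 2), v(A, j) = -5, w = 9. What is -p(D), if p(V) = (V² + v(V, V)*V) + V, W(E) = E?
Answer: 0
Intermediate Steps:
D = 0 (D = (4 - 4)*(9 + 2) = 0*11 = 0)
p(V) = V² - 4*V (p(V) = (V² - 5*V) + V = V² - 4*V)
-p(D) = -0*(-4 + 0) = -0*(-4) = -1*0 = 0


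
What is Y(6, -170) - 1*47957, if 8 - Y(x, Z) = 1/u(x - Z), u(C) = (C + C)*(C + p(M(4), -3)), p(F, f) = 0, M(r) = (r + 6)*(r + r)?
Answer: -2970536449/61952 ≈ -47949.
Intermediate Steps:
M(r) = 2*r*(6 + r) (M(r) = (6 + r)*(2*r) = 2*r*(6 + r))
u(C) = 2*C² (u(C) = (C + C)*(C + 0) = (2*C)*C = 2*C²)
Y(x, Z) = 8 - 1/(2*(x - Z)²)
Y(6, -170) - 1*47957 = (8 - 1/(2*(-170 - 1*6)²)) - 1*47957 = (8 - 1/(2*(-170 - 6)²)) - 47957 = (8 - ½/(-176)²) - 47957 = (8 - ½*1/30976) - 47957 = (8 - 1/61952) - 47957 = 495615/61952 - 47957 = -2970536449/61952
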